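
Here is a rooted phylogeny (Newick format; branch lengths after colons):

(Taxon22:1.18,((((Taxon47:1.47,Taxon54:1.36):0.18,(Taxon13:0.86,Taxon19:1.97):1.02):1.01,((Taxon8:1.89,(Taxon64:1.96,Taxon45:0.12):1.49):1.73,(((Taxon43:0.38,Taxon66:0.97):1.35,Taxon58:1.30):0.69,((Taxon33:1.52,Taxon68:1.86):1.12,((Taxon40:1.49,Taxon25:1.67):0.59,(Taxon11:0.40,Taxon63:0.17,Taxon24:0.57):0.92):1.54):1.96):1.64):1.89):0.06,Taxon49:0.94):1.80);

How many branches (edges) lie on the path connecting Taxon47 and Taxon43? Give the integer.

8

The MRCA of Taxon47 and Taxon43 is the node subtending (((Taxon47,Taxon54),(Taxon13,Taxon19)),((Taxon8,(Taxon64,Taxon45)),(((Taxon43,Taxon66),Taxon58),((Taxon33,Taxon68),((Taxon40,Taxon25),(Taxon11,Taxon63,Taxon24)))))).
From Taxon47 up to that node: 3 branches. From Taxon43 up to the same node: 5 branches. Total: 3 + 5 = 8.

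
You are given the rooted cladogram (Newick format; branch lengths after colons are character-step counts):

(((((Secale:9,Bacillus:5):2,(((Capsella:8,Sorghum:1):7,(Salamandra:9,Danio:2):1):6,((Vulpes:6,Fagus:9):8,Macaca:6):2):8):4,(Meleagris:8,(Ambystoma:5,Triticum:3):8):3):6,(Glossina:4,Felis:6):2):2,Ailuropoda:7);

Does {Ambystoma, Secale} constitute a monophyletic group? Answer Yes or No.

No

The MRCA of the listed taxa subtends (((Secale,Bacillus),(((Capsella,Sorghum),(Salamandra,Danio)),((Vulpes,Fagus),Macaca))),(Meleagris,(Ambystoma,Triticum))).
That clade also contains Bacillus, Capsella, Danio, Fagus, Macaca, Meleagris, Salamandra, Sorghum, Triticum, Vulpes, which are not in the proposed group, so the group is not monophyletic.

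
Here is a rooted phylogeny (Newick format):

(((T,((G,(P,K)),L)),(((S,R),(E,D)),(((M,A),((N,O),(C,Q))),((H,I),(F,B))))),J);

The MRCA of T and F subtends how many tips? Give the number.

The MRCA of T and F is the node subtending ((T,((G,(P,K)),L)),(((S,R),(E,D)),(((M,A),((N,O),(C,Q))),((H,I),(F,B))))).
That clade contains 19 terminal taxa: A, B, C, D, E, F, G, H, I, K, L, M, N, O, P, Q, R, S, T.

19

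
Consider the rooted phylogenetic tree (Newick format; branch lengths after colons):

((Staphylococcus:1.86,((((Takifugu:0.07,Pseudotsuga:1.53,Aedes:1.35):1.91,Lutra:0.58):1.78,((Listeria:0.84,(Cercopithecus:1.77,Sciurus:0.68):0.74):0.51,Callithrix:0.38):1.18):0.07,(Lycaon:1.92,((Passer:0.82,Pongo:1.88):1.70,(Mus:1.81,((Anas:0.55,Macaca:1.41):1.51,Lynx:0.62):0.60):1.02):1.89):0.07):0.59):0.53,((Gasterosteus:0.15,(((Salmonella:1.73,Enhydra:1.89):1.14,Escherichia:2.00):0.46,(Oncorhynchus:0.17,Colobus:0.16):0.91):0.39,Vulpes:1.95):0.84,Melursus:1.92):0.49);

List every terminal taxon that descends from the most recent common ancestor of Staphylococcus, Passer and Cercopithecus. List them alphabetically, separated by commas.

Tracing Staphylococcus: it sits inside (Staphylococcus,((((Takifugu,Pseudotsuga,Aedes),Lutra),((Listeria,(Cercopithecus,Sciurus)),Callithrix)),(Lycaon,((Passer,Pongo),(Mus,((Anas,Macaca),Lynx)))))).
Tracing Passer: it sits inside (Passer,Pongo).
Tracing Cercopithecus: it sits inside (Cercopithecus,Sciurus).
The smallest clade enclosing all 3 is (Staphylococcus,((((Takifugu,Pseudotsuga,Aedes),Lutra),((Listeria,(Cercopithecus,Sciurus)),Callithrix)),(Lycaon,((Passer,Pongo),(Mus,((Anas,Macaca),Lynx)))))); the answer is its 16 terminal taxa in alphabetical order.

Aedes, Anas, Callithrix, Cercopithecus, Listeria, Lutra, Lycaon, Lynx, Macaca, Mus, Passer, Pongo, Pseudotsuga, Sciurus, Staphylococcus, Takifugu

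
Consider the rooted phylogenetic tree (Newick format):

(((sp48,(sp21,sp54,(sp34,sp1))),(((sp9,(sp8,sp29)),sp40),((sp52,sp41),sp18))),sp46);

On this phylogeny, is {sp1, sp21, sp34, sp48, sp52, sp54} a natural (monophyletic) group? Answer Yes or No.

No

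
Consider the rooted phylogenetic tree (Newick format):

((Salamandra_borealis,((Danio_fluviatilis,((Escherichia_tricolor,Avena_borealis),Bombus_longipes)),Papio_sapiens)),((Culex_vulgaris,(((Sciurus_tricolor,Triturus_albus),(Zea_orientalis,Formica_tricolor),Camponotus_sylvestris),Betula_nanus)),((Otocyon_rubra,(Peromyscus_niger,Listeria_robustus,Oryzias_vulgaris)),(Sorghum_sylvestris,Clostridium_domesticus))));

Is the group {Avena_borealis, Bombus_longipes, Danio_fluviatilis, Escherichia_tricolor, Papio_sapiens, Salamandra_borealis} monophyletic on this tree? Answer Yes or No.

Yes

The most recent common ancestor of these taxa subtends (Salamandra_borealis,((Danio_fluviatilis,((Escherichia_tricolor,Avena_borealis),Bombus_longipes)),Papio_sapiens)).
That clade has exactly 6 tips — every listed taxon and nothing else — so the group is monophyletic.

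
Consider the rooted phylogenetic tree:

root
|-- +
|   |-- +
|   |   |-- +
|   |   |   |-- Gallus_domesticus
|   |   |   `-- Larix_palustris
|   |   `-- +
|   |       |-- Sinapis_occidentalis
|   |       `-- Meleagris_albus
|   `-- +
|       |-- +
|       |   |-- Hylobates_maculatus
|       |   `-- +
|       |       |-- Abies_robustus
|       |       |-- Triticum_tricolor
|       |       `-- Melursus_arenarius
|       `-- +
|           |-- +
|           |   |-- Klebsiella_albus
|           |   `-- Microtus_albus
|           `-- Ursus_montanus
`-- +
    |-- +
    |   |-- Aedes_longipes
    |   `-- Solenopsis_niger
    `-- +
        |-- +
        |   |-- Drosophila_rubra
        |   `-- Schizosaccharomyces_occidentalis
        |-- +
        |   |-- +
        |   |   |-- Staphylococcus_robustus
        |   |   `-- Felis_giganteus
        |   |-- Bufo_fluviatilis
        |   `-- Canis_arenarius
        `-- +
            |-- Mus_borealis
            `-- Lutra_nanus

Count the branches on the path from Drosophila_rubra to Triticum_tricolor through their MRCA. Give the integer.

9

The MRCA of Drosophila_rubra and Triticum_tricolor is the root of the tree.
From Drosophila_rubra up to that node: 4 branches. From Triticum_tricolor up to the same node: 5 branches. Total: 4 + 5 = 9.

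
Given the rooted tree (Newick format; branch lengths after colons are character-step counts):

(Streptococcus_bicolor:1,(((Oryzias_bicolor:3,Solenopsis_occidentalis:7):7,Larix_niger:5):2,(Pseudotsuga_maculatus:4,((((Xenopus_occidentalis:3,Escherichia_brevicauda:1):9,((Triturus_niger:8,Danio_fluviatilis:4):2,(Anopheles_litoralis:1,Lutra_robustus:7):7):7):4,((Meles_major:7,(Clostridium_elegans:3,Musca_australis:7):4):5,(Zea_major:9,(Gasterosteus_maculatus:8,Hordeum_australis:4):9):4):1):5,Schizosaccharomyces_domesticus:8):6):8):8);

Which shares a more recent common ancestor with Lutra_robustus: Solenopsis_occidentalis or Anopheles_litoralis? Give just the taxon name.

The MRCA of Lutra_robustus and Anopheles_litoralis subtends (Anopheles_litoralis,Lutra_robustus) (2 taxa).
The MRCA of Lutra_robustus and Solenopsis_occidentalis subtends (((Oryzias_bicolor,Solenopsis_occidentalis),Larix_niger),(Pseudotsuga_maculatus,((((Xenopus_occidentalis,Escherichia_brevicauda),((Triturus_niger,Danio_fluviatilis),(Anopheles_litoralis,Lutra_robustus))),((Meles_major,(Clostridium_elegans,Musca_australis)),(Zea_major,(Gasterosteus_maculatus,Hordeum_australis)))),Schizosaccharomyces_domesticus))) (17 taxa).
The first is nested inside the second, so Lutra_robustus shares a more recent common ancestor with Anopheles_litoralis.

Anopheles_litoralis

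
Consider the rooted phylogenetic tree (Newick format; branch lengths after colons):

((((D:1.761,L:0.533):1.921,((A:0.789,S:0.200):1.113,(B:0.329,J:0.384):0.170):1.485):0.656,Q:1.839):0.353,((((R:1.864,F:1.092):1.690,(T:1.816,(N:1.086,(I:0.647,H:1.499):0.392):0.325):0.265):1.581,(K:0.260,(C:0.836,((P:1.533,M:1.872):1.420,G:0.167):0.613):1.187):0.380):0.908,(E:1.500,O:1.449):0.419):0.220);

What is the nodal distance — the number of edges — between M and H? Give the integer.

The MRCA of M and H is the node subtending (((R,F),(T,(N,(I,H)))),(K,(C,((P,M),G)))).
From M up to that node: 5 branches. From H up to the same node: 5 branches. Total: 5 + 5 = 10.

10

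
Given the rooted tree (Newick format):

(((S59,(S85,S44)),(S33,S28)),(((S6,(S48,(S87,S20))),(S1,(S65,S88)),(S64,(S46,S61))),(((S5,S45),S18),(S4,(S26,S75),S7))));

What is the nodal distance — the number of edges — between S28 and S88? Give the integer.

8

The MRCA of S28 and S88 is the root of the tree.
From S28 up to that node: 3 branches. From S88 up to the same node: 5 branches. Total: 3 + 5 = 8.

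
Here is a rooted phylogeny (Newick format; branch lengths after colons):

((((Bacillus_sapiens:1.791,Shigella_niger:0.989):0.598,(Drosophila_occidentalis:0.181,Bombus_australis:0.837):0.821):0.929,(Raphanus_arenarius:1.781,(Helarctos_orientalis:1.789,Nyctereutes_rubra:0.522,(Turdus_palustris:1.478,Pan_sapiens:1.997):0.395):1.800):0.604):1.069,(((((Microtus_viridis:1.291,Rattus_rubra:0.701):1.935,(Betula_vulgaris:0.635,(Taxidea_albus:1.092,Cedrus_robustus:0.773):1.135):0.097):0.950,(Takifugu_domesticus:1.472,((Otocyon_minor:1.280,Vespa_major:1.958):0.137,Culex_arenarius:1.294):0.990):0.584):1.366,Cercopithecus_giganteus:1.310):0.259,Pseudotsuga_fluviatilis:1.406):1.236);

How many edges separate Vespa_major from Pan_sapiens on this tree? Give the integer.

The MRCA of Vespa_major and Pan_sapiens is the root of the tree.
From Vespa_major up to that node: 7 branches. From Pan_sapiens up to the same node: 5 branches. Total: 7 + 5 = 12.

12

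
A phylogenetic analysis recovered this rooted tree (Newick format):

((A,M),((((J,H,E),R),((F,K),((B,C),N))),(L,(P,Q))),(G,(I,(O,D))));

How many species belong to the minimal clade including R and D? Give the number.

The MRCA of R and D is the root, so the clade is the entire tree.
That clade contains 18 terminal taxa: A, B, C, D, E, F, G, H, I, J, K, L, M, N, O, P, Q, R.

18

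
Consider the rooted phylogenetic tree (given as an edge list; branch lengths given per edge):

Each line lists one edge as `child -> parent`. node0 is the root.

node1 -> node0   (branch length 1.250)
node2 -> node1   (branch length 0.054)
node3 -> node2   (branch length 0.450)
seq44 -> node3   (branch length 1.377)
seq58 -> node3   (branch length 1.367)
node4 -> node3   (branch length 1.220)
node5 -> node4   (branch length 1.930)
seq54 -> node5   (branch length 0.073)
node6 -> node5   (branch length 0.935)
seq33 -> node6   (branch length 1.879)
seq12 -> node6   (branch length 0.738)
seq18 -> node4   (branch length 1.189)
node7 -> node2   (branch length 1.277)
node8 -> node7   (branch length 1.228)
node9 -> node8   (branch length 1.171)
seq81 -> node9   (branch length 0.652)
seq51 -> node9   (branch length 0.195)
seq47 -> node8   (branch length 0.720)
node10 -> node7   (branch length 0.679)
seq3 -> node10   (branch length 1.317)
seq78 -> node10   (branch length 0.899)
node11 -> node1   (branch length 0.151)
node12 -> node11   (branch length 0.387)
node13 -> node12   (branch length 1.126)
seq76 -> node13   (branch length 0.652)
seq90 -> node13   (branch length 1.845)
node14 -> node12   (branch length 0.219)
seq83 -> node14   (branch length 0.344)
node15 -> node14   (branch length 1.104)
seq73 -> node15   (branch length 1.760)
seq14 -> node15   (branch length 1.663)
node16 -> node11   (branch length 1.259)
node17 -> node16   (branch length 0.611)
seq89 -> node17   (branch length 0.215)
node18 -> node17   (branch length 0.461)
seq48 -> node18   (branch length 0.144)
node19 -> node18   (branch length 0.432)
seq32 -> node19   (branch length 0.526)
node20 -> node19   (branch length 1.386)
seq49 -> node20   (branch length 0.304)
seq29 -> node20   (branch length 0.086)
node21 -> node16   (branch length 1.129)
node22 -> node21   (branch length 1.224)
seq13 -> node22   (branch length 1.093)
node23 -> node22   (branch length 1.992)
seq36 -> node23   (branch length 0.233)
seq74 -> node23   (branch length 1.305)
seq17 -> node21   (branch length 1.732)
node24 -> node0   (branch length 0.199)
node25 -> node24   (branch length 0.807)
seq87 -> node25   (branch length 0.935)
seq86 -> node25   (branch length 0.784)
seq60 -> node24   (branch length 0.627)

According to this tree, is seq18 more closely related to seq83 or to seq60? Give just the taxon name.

The MRCA of seq18 and seq83 subtends (((seq44,seq58,((seq54,(seq33,seq12)),seq18)),(((seq81,seq51),seq47),(seq3,seq78))),(((seq76,seq90),(seq83,(seq73,seq14))),((seq89,(seq48,(seq32,(seq49,seq29)))),((seq13,(seq36,seq74)),seq17)))) (25 taxa).
The MRCA of seq18 and seq60 is the root, subtending the entire tree (28 taxa).
The first is nested inside the second, so seq18 shares a more recent common ancestor with seq83.

seq83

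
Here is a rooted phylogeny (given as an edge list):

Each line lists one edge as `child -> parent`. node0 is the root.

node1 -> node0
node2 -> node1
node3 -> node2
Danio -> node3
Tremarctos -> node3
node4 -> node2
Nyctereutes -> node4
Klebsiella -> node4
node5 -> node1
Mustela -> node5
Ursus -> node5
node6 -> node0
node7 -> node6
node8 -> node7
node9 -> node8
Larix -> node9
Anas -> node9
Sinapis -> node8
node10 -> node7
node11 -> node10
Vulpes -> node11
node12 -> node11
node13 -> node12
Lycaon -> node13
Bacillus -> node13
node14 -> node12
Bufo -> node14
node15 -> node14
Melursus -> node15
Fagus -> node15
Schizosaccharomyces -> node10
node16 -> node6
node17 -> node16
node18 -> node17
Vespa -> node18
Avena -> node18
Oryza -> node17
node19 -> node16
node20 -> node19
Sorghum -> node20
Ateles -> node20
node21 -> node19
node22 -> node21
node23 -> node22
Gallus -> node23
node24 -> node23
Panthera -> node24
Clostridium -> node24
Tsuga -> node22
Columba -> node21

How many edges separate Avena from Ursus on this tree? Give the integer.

8

The MRCA of Avena and Ursus is the root of the tree.
From Avena up to that node: 5 branches. From Ursus up to the same node: 3 branches. Total: 5 + 3 = 8.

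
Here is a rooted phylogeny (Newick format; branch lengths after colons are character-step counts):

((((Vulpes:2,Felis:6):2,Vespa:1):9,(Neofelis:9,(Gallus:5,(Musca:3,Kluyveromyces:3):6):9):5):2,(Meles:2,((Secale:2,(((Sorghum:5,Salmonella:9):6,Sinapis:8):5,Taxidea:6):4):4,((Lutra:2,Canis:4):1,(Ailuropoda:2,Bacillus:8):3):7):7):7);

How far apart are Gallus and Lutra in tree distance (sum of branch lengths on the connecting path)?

The path runs Gallus → … → MRCA → … → Lutra; the MRCA is the root of the tree.
Branch lengths along that path: 5 + 9 + 5 + 2 + 7 + 7 + 7 + 1 + 2 = 45.

45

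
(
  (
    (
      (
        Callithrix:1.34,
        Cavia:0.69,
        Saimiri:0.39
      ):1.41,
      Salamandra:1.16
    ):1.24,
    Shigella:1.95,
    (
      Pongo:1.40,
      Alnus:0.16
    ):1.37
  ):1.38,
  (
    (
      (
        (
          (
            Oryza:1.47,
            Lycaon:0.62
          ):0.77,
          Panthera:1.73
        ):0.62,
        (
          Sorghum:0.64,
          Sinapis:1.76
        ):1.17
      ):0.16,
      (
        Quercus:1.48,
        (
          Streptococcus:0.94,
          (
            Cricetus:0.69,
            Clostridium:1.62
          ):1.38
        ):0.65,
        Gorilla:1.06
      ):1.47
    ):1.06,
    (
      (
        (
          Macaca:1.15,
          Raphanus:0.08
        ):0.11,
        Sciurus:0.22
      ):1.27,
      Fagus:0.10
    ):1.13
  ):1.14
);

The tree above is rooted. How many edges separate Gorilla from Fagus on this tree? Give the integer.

The MRCA of Gorilla and Fagus is the node subtending (((((Oryza,Lycaon),Panthera),(Sorghum,Sinapis)),(Quercus,(Streptococcus,(Cricetus,Clostridium)),Gorilla)),(((Macaca,Raphanus),Sciurus),Fagus)).
From Gorilla up to that node: 3 branches. From Fagus up to the same node: 2 branches. Total: 3 + 2 = 5.

5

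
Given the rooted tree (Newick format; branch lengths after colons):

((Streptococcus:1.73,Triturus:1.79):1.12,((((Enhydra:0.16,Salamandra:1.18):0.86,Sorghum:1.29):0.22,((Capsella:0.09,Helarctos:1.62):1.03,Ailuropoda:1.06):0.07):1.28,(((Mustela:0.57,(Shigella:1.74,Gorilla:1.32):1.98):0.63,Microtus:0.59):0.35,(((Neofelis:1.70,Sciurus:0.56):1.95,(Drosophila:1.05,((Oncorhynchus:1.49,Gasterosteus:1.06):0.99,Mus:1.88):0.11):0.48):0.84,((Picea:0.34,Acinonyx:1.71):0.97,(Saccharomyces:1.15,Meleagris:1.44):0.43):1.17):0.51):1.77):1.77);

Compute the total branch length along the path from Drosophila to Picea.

The path runs Drosophila → … → MRCA → … → Picea; the MRCA is the node subtending (((Neofelis,Sciurus),(Drosophila,((Oncorhynchus,Gasterosteus),Mus))),((Picea,Acinonyx),(Saccharomyces,Meleagris))).
Branch lengths along that path: 1.05 + 0.48 + 0.84 + 1.17 + 0.97 + 0.34 = 4.85.

4.85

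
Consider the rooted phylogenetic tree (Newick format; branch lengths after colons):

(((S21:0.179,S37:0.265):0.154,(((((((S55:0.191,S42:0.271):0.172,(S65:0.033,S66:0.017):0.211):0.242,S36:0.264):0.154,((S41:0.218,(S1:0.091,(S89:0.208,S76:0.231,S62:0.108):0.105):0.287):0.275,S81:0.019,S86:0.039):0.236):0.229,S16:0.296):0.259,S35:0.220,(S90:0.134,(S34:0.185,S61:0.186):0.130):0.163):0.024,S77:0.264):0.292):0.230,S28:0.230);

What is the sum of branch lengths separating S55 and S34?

1.725

The path runs S55 → … → MRCA → … → S34; the MRCA is the node subtending ((((((S55,S42),(S65,S66)),S36),((S41,(S1,(S89,S76,S62))),S81,S86)),S16),S35,(S90,(S34,S61))).
Branch lengths along that path: 0.191 + 0.172 + 0.242 + 0.154 + 0.229 + 0.259 + 0.163 + 0.130 + 0.185 = 1.725.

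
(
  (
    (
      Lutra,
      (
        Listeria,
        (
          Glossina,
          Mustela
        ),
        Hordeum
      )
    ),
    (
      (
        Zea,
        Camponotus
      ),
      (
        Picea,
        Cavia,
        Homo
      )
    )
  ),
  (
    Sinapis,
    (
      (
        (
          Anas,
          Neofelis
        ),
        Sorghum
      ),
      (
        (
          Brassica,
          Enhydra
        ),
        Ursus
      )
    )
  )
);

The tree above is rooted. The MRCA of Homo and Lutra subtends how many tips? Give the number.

The MRCA of Homo and Lutra is the node subtending ((Lutra,(Listeria,(Glossina,Mustela),Hordeum)),((Zea,Camponotus),(Picea,Cavia,Homo))).
That clade contains 10 terminal taxa: Camponotus, Cavia, Glossina, Homo, Hordeum, Listeria, Lutra, Mustela, Picea, Zea.

10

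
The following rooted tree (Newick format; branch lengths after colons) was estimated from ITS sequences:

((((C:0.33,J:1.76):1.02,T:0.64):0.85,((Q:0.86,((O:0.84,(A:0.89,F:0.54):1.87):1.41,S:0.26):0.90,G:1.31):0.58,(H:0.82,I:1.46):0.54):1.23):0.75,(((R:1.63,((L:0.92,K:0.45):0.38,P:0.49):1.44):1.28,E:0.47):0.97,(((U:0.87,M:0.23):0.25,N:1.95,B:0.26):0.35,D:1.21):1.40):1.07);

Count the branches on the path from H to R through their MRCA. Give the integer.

The MRCA of H and R is the root of the tree.
From H up to that node: 4 branches. From R up to the same node: 4 branches. Total: 4 + 4 = 8.

8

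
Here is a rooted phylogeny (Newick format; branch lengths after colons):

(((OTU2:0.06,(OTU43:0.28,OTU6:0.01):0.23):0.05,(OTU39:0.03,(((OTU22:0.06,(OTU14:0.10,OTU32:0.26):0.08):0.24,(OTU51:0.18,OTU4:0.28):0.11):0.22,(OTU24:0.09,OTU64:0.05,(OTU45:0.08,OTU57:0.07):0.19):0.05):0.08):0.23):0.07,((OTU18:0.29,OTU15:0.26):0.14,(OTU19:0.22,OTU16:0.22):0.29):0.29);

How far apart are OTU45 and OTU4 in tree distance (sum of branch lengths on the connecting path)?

The path runs OTU45 → … → MRCA → … → OTU4; the MRCA is the node subtending (((OTU22,(OTU14,OTU32)),(OTU51,OTU4)),(OTU24,OTU64,(OTU45,OTU57))).
Branch lengths along that path: 0.08 + 0.19 + 0.05 + 0.22 + 0.11 + 0.28 = 0.93.

0.93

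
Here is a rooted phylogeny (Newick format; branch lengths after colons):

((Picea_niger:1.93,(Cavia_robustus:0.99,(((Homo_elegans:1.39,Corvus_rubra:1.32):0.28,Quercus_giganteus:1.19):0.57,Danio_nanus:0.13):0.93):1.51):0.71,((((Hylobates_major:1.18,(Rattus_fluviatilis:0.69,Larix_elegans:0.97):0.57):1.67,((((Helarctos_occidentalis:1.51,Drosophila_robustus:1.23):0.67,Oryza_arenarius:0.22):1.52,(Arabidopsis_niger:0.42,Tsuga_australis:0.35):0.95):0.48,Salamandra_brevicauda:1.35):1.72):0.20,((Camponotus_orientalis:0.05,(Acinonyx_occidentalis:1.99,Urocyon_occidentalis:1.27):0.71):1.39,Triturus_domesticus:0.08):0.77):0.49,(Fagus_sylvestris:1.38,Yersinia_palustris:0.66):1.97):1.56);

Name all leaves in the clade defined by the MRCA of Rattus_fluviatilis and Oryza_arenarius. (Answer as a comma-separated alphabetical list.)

Arabidopsis_niger, Drosophila_robustus, Helarctos_occidentalis, Hylobates_major, Larix_elegans, Oryza_arenarius, Rattus_fluviatilis, Salamandra_brevicauda, Tsuga_australis

Tracing Rattus_fluviatilis: it sits inside (Rattus_fluviatilis,Larix_elegans).
Tracing Oryza_arenarius: it sits inside ((Helarctos_occidentalis,Drosophila_robustus),Oryza_arenarius).
The smallest clade enclosing both is ((Hylobates_major,(Rattus_fluviatilis,Larix_elegans)),((((Helarctos_occidentalis,Drosophila_robustus),Oryza_arenarius),(Arabidopsis_niger,Tsuga_australis)),Salamandra_brevicauda)); the answer is its 9 terminal taxa in alphabetical order.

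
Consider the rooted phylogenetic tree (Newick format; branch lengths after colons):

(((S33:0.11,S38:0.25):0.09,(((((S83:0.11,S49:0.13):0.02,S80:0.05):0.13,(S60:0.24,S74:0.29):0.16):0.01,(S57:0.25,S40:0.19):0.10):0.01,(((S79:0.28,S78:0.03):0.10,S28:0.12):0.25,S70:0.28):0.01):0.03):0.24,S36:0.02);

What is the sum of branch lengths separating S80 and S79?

0.84

The path runs S80 → … → MRCA → … → S79; the MRCA is the node subtending (((((S83,S49),S80),(S60,S74)),(S57,S40)),(((S79,S78),S28),S70)).
Branch lengths along that path: 0.05 + 0.13 + 0.01 + 0.01 + 0.01 + 0.25 + 0.10 + 0.28 = 0.84.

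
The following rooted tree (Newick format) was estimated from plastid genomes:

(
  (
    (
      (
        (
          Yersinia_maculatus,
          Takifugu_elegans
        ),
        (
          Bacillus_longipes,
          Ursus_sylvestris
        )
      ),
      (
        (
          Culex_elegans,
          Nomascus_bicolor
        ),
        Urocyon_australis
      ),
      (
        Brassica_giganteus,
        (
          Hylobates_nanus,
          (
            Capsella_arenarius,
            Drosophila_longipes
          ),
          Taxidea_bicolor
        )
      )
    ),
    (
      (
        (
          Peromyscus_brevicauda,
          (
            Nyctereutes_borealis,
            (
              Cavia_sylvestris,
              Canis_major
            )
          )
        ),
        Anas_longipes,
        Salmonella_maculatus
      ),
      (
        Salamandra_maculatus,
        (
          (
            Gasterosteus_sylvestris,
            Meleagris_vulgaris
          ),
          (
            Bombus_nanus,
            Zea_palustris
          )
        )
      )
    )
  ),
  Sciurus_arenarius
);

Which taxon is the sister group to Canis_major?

Canis_major attaches to the tree at the node subtending (Cavia_sylvestris,Canis_major).
The other lineage descending from that same node — the sister group — is the single tip Cavia_sylvestris.

Cavia_sylvestris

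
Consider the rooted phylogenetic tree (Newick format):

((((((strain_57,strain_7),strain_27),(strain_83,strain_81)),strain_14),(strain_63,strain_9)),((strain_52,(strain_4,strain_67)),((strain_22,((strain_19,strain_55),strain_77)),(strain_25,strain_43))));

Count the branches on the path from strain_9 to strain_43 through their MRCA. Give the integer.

The MRCA of strain_9 and strain_43 is the root of the tree.
From strain_9 up to that node: 3 branches. From strain_43 up to the same node: 4 branches. Total: 3 + 4 = 7.

7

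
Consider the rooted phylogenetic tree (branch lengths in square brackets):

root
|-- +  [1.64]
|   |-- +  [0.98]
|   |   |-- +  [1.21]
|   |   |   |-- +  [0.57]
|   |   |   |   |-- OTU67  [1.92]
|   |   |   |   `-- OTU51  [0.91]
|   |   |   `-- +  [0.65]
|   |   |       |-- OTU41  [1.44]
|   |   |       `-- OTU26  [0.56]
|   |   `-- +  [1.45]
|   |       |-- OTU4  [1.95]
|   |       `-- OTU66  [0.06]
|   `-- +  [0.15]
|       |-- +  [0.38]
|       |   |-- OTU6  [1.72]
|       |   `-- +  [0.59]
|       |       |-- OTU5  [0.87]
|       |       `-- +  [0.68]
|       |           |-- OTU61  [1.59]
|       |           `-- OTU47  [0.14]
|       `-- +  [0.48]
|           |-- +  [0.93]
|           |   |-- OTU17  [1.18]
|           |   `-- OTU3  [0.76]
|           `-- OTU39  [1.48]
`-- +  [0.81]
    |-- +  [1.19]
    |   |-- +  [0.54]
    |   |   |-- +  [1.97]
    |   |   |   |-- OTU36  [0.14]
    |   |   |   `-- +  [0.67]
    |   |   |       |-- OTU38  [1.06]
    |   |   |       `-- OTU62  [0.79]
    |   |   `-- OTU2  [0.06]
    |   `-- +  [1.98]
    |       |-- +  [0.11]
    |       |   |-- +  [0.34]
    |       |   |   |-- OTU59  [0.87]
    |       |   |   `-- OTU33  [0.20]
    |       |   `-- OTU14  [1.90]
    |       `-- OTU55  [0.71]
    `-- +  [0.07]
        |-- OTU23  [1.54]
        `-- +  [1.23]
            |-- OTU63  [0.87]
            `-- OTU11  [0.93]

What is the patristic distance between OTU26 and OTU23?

7.46

The path runs OTU26 → … → MRCA → … → OTU23; the MRCA is the root of the tree.
Branch lengths along that path: 0.56 + 0.65 + 1.21 + 0.98 + 1.64 + 0.81 + 0.07 + 1.54 = 7.46.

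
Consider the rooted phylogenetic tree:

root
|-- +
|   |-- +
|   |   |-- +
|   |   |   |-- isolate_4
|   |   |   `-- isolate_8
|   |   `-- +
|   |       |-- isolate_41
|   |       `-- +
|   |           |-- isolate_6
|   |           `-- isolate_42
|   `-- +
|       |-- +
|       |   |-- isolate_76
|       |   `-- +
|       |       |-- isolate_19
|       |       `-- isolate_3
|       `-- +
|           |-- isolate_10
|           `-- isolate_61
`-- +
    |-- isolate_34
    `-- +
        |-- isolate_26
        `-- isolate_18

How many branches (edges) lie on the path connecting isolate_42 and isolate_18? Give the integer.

The MRCA of isolate_42 and isolate_18 is the root of the tree.
From isolate_42 up to that node: 5 branches. From isolate_18 up to the same node: 3 branches. Total: 5 + 3 = 8.

8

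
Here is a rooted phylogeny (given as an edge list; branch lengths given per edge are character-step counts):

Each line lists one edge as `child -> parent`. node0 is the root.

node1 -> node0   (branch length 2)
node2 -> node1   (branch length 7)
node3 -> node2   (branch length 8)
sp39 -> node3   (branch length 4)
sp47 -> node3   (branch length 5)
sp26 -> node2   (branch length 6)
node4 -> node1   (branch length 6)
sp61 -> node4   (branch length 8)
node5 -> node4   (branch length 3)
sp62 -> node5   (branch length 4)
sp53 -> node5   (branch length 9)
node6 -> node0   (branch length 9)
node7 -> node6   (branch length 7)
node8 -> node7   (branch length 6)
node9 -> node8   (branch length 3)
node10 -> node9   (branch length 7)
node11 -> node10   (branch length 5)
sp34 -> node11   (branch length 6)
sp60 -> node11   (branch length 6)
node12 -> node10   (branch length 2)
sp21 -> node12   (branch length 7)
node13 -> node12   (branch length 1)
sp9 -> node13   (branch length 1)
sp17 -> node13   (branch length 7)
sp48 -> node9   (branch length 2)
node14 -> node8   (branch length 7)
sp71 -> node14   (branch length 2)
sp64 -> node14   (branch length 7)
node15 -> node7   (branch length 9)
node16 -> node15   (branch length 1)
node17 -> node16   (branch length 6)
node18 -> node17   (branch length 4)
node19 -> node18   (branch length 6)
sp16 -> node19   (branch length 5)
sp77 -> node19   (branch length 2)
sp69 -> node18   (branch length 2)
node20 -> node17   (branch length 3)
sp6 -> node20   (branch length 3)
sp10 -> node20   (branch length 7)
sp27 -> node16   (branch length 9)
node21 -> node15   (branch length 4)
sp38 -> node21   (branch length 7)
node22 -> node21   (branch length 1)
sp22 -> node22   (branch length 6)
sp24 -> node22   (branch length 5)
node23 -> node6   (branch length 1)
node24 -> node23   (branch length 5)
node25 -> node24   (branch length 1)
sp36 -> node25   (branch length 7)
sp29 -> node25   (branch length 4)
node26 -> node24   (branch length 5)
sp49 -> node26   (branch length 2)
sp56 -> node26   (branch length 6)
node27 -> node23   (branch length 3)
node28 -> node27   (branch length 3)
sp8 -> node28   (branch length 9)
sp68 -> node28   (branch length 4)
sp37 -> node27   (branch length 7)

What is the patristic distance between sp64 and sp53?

56

The path runs sp64 → … → MRCA → … → sp53; the MRCA is the root of the tree.
Branch lengths along that path: 7 + 7 + 6 + 7 + 9 + 2 + 6 + 3 + 9 = 56.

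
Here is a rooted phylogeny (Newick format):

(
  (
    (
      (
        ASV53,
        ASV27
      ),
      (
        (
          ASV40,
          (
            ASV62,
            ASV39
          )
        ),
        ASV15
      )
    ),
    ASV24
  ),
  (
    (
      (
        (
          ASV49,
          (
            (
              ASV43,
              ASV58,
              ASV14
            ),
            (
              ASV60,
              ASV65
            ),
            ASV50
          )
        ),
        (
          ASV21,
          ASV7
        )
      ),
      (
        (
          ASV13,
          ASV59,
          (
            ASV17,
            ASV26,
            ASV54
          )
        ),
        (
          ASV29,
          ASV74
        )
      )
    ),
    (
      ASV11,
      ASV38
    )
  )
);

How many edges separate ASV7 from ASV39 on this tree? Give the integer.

The MRCA of ASV7 and ASV39 is the root of the tree.
From ASV7 up to that node: 5 branches. From ASV39 up to the same node: 6 branches. Total: 5 + 6 = 11.

11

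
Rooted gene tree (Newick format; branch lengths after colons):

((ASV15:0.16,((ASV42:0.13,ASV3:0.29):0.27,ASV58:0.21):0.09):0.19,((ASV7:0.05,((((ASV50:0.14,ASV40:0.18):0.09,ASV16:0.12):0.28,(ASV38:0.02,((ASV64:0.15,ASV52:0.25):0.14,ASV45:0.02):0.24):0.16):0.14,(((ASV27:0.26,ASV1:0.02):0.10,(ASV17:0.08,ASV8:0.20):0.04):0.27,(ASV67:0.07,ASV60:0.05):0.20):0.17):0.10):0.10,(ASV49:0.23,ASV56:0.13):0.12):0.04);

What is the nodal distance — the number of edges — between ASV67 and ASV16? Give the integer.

The MRCA of ASV67 and ASV16 is the node subtending ((((ASV50,ASV40),ASV16),(ASV38,((ASV64,ASV52),ASV45))),(((ASV27,ASV1),(ASV17,ASV8)),(ASV67,ASV60))).
From ASV67 up to that node: 3 branches. From ASV16 up to the same node: 3 branches. Total: 3 + 3 = 6.

6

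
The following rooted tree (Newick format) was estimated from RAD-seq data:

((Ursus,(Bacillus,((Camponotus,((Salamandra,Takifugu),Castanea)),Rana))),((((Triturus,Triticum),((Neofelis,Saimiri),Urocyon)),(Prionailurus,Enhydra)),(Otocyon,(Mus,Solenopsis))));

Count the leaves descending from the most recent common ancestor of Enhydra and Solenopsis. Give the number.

10

The MRCA of Enhydra and Solenopsis is the node subtending ((((Triturus,Triticum),((Neofelis,Saimiri),Urocyon)),(Prionailurus,Enhydra)),(Otocyon,(Mus,Solenopsis))).
That clade contains 10 terminal taxa: Enhydra, Mus, Neofelis, Otocyon, Prionailurus, Saimiri, Solenopsis, Triticum, Triturus, Urocyon.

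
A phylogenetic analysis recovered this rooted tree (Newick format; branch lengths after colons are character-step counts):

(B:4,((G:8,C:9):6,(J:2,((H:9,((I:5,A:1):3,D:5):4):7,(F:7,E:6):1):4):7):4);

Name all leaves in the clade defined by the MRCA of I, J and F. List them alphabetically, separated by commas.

Tracing I: it sits inside (I,A).
Tracing J: it sits inside (J,((H,((I,A),D)),(F,E))).
Tracing F: it sits inside (F,E).
The smallest clade enclosing all 3 is (J,((H,((I,A),D)),(F,E))); the answer is its 7 terminal taxa in alphabetical order.

A, D, E, F, H, I, J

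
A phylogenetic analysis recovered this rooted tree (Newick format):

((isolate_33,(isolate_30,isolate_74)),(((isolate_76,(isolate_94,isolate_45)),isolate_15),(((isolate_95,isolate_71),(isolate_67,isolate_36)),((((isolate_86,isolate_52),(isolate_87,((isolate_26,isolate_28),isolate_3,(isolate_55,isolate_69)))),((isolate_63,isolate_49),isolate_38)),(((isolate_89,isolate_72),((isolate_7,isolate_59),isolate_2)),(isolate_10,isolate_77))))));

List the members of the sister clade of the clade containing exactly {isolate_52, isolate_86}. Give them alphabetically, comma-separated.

isolate_26, isolate_28, isolate_3, isolate_55, isolate_69, isolate_87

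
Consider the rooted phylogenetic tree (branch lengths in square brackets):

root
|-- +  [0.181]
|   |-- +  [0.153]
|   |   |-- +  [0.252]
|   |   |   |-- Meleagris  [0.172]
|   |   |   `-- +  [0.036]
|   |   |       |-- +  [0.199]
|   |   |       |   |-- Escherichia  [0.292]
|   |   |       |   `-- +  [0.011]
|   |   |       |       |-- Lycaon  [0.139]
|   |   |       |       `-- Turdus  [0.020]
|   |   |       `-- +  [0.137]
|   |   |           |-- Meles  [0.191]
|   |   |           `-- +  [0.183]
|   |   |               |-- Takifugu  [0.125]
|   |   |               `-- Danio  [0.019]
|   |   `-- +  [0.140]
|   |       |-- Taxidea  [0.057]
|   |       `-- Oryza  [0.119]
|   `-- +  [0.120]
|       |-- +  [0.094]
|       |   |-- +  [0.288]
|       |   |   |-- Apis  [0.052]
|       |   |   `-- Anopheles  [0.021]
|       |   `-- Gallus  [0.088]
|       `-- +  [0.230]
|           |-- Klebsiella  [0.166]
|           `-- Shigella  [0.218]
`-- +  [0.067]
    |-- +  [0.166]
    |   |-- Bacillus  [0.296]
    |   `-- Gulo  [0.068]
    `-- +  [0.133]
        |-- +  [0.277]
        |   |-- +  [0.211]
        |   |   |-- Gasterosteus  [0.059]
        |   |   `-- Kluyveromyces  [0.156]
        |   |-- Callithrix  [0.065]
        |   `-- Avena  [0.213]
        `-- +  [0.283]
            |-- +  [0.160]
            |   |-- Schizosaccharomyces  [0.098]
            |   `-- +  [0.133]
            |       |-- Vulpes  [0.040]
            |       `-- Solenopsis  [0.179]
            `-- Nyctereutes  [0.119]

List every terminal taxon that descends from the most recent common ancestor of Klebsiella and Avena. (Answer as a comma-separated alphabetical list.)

Tracing Klebsiella: it sits inside (Klebsiella,Shigella).
Tracing Avena: it sits inside ((Gasterosteus,Kluyveromyces),Callithrix,Avena).
The smallest clade enclosing both is the whole tree (their MRCA is the root), so the answer is all 24 tips in alphabetical order.

Anopheles, Apis, Avena, Bacillus, Callithrix, Danio, Escherichia, Gallus, Gasterosteus, Gulo, Klebsiella, Kluyveromyces, Lycaon, Meleagris, Meles, Nyctereutes, Oryza, Schizosaccharomyces, Shigella, Solenopsis, Takifugu, Taxidea, Turdus, Vulpes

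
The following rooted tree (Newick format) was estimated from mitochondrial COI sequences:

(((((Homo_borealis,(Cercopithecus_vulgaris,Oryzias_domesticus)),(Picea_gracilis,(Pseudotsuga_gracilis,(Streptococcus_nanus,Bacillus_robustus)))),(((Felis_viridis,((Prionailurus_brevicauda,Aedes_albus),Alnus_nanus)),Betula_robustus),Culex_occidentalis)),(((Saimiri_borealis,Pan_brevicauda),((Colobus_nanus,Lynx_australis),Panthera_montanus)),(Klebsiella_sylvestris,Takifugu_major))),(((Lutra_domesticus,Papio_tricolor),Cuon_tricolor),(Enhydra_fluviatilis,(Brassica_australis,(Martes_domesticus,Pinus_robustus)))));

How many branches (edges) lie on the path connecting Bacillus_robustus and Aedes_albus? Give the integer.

11

The MRCA of Bacillus_robustus and Aedes_albus is the node subtending (((Homo_borealis,(Cercopithecus_vulgaris,Oryzias_domesticus)),(Picea_gracilis,(Pseudotsuga_gracilis,(Streptococcus_nanus,Bacillus_robustus)))),(((Felis_viridis,((Prionailurus_brevicauda,Aedes_albus),Alnus_nanus)),Betula_robustus),Culex_occidentalis)).
From Bacillus_robustus up to that node: 5 branches. From Aedes_albus up to the same node: 6 branches. Total: 5 + 6 = 11.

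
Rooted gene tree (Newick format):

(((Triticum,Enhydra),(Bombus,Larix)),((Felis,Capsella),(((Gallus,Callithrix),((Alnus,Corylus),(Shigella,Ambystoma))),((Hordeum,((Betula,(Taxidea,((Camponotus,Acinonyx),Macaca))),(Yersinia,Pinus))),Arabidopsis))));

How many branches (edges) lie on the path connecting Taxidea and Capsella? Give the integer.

9

The MRCA of Taxidea and Capsella is the node subtending ((Felis,Capsella),(((Gallus,Callithrix),((Alnus,Corylus),(Shigella,Ambystoma))),((Hordeum,((Betula,(Taxidea,((Camponotus,Acinonyx),Macaca))),(Yersinia,Pinus))),Arabidopsis))).
From Taxidea up to that node: 7 branches. From Capsella up to the same node: 2 branches. Total: 7 + 2 = 9.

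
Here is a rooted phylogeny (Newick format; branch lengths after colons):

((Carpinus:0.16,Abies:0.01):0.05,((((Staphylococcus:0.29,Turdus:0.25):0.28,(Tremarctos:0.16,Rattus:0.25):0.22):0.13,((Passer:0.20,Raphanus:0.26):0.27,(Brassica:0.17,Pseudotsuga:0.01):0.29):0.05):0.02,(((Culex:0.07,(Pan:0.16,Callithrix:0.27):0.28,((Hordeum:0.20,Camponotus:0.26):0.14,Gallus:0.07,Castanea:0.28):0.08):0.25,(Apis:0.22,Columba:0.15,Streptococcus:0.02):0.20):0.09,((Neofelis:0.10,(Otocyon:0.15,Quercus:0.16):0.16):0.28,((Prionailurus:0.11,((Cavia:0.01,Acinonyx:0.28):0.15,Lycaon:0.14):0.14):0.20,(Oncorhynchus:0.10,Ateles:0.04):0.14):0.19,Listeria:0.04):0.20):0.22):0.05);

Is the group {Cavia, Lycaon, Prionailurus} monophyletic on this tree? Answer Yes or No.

No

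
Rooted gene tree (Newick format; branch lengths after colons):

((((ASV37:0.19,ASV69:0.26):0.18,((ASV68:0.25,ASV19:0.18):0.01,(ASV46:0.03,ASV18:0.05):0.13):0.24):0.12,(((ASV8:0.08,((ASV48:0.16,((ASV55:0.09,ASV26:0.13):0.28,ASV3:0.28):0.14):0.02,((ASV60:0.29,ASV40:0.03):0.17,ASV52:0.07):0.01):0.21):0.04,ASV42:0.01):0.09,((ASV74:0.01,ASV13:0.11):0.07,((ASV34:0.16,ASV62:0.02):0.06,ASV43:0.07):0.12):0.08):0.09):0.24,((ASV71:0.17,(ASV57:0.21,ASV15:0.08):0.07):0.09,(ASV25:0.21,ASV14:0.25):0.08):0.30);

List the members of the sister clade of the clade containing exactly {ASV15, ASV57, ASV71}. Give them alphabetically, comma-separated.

ASV14, ASV25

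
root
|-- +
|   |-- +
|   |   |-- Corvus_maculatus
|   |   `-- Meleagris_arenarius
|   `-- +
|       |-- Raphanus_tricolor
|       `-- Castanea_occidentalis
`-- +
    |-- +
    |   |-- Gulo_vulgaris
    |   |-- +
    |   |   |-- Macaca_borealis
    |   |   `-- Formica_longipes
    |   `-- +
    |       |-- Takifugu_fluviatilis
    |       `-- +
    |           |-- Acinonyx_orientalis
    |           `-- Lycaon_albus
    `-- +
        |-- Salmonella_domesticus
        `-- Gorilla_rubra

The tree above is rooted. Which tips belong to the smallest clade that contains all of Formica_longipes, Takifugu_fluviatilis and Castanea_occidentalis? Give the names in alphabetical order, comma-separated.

Acinonyx_orientalis, Castanea_occidentalis, Corvus_maculatus, Formica_longipes, Gorilla_rubra, Gulo_vulgaris, Lycaon_albus, Macaca_borealis, Meleagris_arenarius, Raphanus_tricolor, Salmonella_domesticus, Takifugu_fluviatilis

Tracing Formica_longipes: it sits inside (Macaca_borealis,Formica_longipes).
Tracing Takifugu_fluviatilis: it sits inside (Takifugu_fluviatilis,(Acinonyx_orientalis,Lycaon_albus)).
Tracing Castanea_occidentalis: it sits inside (Raphanus_tricolor,Castanea_occidentalis).
The smallest clade enclosing all 3 is the whole tree (their MRCA is the root), so the answer is all 12 tips in alphabetical order.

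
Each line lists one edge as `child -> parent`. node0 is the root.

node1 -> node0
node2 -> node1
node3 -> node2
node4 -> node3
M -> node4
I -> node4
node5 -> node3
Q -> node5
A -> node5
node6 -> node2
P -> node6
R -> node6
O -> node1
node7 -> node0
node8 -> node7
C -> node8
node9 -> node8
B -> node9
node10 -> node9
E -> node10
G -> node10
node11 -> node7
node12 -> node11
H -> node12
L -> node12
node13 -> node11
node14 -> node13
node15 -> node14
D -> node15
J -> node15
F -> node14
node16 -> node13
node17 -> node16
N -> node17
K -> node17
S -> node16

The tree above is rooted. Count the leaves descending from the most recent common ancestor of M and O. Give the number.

The MRCA of M and O is the node subtending ((((M,I),(Q,A)),(P,R)),O).
That clade contains 7 terminal taxa: A, I, M, O, P, Q, R.

7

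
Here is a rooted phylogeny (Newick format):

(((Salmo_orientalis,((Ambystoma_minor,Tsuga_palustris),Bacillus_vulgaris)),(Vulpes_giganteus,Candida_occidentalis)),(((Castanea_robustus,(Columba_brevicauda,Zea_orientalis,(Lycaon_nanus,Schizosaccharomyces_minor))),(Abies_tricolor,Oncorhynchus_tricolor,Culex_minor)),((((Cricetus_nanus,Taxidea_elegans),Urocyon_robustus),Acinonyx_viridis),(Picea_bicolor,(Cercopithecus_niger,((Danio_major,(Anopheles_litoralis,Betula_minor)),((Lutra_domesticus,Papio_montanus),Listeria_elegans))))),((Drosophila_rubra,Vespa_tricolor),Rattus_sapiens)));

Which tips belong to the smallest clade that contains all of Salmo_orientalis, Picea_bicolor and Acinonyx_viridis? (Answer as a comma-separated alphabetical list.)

Abies_tricolor, Acinonyx_viridis, Ambystoma_minor, Anopheles_litoralis, Bacillus_vulgaris, Betula_minor, Candida_occidentalis, Castanea_robustus, Cercopithecus_niger, Columba_brevicauda, Cricetus_nanus, Culex_minor, Danio_major, Drosophila_rubra, Listeria_elegans, Lutra_domesticus, Lycaon_nanus, Oncorhynchus_tricolor, Papio_montanus, Picea_bicolor, Rattus_sapiens, Salmo_orientalis, Schizosaccharomyces_minor, Taxidea_elegans, Tsuga_palustris, Urocyon_robustus, Vespa_tricolor, Vulpes_giganteus, Zea_orientalis

Tracing Salmo_orientalis: it sits inside (Salmo_orientalis,((Ambystoma_minor,Tsuga_palustris),Bacillus_vulgaris)).
Tracing Picea_bicolor: it sits inside (Picea_bicolor,(Cercopithecus_niger,((Danio_major,(Anopheles_litoralis,Betula_minor)),((Lutra_domesticus,Papio_montanus),Listeria_elegans)))).
Tracing Acinonyx_viridis: it sits inside (((Cricetus_nanus,Taxidea_elegans),Urocyon_robustus),Acinonyx_viridis).
The smallest clade enclosing all 3 is the whole tree (their MRCA is the root), so the answer is all 29 tips in alphabetical order.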